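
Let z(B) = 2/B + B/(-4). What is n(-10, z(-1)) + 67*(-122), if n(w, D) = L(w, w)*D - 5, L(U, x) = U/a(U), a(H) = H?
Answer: -32723/4 ≈ -8180.8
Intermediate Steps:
z(B) = 2/B - B/4 (z(B) = 2/B + B*(-1/4) = 2/B - B/4)
L(U, x) = 1 (L(U, x) = U/U = 1)
n(w, D) = -5 + D (n(w, D) = 1*D - 5 = D - 5 = -5 + D)
n(-10, z(-1)) + 67*(-122) = (-5 + (2/(-1) - 1/4*(-1))) + 67*(-122) = (-5 + (2*(-1) + 1/4)) - 8174 = (-5 + (-2 + 1/4)) - 8174 = (-5 - 7/4) - 8174 = -27/4 - 8174 = -32723/4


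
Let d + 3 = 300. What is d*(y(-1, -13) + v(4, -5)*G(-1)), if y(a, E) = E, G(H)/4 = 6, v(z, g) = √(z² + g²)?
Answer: -3861 + 7128*√41 ≈ 41781.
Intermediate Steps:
d = 297 (d = -3 + 300 = 297)
v(z, g) = √(g² + z²)
G(H) = 24 (G(H) = 4*6 = 24)
d*(y(-1, -13) + v(4, -5)*G(-1)) = 297*(-13 + √((-5)² + 4²)*24) = 297*(-13 + √(25 + 16)*24) = 297*(-13 + √41*24) = 297*(-13 + 24*√41) = -3861 + 7128*√41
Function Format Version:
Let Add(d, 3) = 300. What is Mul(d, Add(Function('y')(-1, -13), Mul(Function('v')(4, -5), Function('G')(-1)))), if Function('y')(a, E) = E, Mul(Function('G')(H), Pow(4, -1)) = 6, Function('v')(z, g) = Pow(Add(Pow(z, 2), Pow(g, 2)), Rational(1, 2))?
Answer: Add(-3861, Mul(7128, Pow(41, Rational(1, 2)))) ≈ 41781.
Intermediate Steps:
d = 297 (d = Add(-3, 300) = 297)
Function('v')(z, g) = Pow(Add(Pow(g, 2), Pow(z, 2)), Rational(1, 2))
Function('G')(H) = 24 (Function('G')(H) = Mul(4, 6) = 24)
Mul(d, Add(Function('y')(-1, -13), Mul(Function('v')(4, -5), Function('G')(-1)))) = Mul(297, Add(-13, Mul(Pow(Add(Pow(-5, 2), Pow(4, 2)), Rational(1, 2)), 24))) = Mul(297, Add(-13, Mul(Pow(Add(25, 16), Rational(1, 2)), 24))) = Mul(297, Add(-13, Mul(Pow(41, Rational(1, 2)), 24))) = Mul(297, Add(-13, Mul(24, Pow(41, Rational(1, 2))))) = Add(-3861, Mul(7128, Pow(41, Rational(1, 2))))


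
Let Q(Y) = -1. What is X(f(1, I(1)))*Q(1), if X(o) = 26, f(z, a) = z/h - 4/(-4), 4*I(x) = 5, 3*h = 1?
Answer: -26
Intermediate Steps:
h = ⅓ (h = (⅓)*1 = ⅓ ≈ 0.33333)
I(x) = 5/4 (I(x) = (¼)*5 = 5/4)
f(z, a) = 1 + 3*z (f(z, a) = z/(⅓) - 4/(-4) = z*3 - 4*(-¼) = 3*z + 1 = 1 + 3*z)
X(f(1, I(1)))*Q(1) = 26*(-1) = -26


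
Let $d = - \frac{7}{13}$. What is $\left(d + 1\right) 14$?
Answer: $\frac{84}{13} \approx 6.4615$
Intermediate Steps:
$d = - \frac{7}{13}$ ($d = \left(-7\right) \frac{1}{13} = - \frac{7}{13} \approx -0.53846$)
$\left(d + 1\right) 14 = \left(- \frac{7}{13} + 1\right) 14 = \frac{6}{13} \cdot 14 = \frac{84}{13}$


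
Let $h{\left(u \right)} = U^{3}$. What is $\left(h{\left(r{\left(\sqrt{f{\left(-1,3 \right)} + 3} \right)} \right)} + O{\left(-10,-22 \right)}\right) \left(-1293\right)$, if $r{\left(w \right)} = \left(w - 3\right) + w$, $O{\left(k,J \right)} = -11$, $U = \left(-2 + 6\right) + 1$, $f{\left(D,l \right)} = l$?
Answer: $-147402$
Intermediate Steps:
$U = 5$ ($U = 4 + 1 = 5$)
$r{\left(w \right)} = -3 + 2 w$ ($r{\left(w \right)} = \left(-3 + w\right) + w = -3 + 2 w$)
$h{\left(u \right)} = 125$ ($h{\left(u \right)} = 5^{3} = 125$)
$\left(h{\left(r{\left(\sqrt{f{\left(-1,3 \right)} + 3} \right)} \right)} + O{\left(-10,-22 \right)}\right) \left(-1293\right) = \left(125 - 11\right) \left(-1293\right) = 114 \left(-1293\right) = -147402$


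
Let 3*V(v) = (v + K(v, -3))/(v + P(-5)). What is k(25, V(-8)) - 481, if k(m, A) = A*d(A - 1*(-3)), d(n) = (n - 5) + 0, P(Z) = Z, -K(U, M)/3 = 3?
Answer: -732638/1521 ≈ -481.68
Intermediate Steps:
K(U, M) = -9 (K(U, M) = -3*3 = -9)
d(n) = -5 + n (d(n) = (-5 + n) + 0 = -5 + n)
V(v) = (-9 + v)/(3*(-5 + v)) (V(v) = ((v - 9)/(v - 5))/3 = ((-9 + v)/(-5 + v))/3 = (-9 + v)/(3*(-5 + v)))
k(m, A) = A*(-2 + A) (k(m, A) = A*(-5 + (A - 1*(-3))) = A*(-5 + (A + 3)) = A*(-5 + (3 + A)) = A*(-2 + A))
k(25, V(-8)) - 481 = ((-9 - 8)/(3*(-5 - 8)))*(-2 + (-9 - 8)/(3*(-5 - 8))) - 481 = ((⅓)*(-17)/(-13))*(-2 + (⅓)*(-17)/(-13)) - 481 = ((⅓)*(-1/13)*(-17))*(-2 + (⅓)*(-1/13)*(-17)) - 481 = 17*(-2 + 17/39)/39 - 481 = (17/39)*(-61/39) - 481 = -1037/1521 - 481 = -732638/1521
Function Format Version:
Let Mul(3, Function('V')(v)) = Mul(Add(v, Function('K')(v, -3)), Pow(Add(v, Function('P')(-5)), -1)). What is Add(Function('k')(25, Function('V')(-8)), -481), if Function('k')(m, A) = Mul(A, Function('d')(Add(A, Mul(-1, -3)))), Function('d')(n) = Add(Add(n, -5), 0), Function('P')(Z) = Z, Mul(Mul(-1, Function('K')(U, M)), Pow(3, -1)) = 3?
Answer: Rational(-732638, 1521) ≈ -481.68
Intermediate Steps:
Function('K')(U, M) = -9 (Function('K')(U, M) = Mul(-3, 3) = -9)
Function('d')(n) = Add(-5, n) (Function('d')(n) = Add(Add(-5, n), 0) = Add(-5, n))
Function('V')(v) = Mul(Rational(1, 3), Pow(Add(-5, v), -1), Add(-9, v)) (Function('V')(v) = Mul(Rational(1, 3), Mul(Add(v, -9), Pow(Add(v, -5), -1))) = Mul(Rational(1, 3), Mul(Add(-9, v), Pow(Add(-5, v), -1))) = Mul(Rational(1, 3), Mul(Pow(Add(-5, v), -1), Add(-9, v))) = Mul(Rational(1, 3), Pow(Add(-5, v), -1), Add(-9, v)))
Function('k')(m, A) = Mul(A, Add(-2, A)) (Function('k')(m, A) = Mul(A, Add(-5, Add(A, Mul(-1, -3)))) = Mul(A, Add(-5, Add(A, 3))) = Mul(A, Add(-5, Add(3, A))) = Mul(A, Add(-2, A)))
Add(Function('k')(25, Function('V')(-8)), -481) = Add(Mul(Mul(Rational(1, 3), Pow(Add(-5, -8), -1), Add(-9, -8)), Add(-2, Mul(Rational(1, 3), Pow(Add(-5, -8), -1), Add(-9, -8)))), -481) = Add(Mul(Mul(Rational(1, 3), Pow(-13, -1), -17), Add(-2, Mul(Rational(1, 3), Pow(-13, -1), -17))), -481) = Add(Mul(Mul(Rational(1, 3), Rational(-1, 13), -17), Add(-2, Mul(Rational(1, 3), Rational(-1, 13), -17))), -481) = Add(Mul(Rational(17, 39), Add(-2, Rational(17, 39))), -481) = Add(Mul(Rational(17, 39), Rational(-61, 39)), -481) = Add(Rational(-1037, 1521), -481) = Rational(-732638, 1521)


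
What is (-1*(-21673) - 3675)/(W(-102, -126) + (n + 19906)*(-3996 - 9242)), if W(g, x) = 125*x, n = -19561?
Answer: -8999/2291430 ≈ -0.0039272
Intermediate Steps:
(-1*(-21673) - 3675)/(W(-102, -126) + (n + 19906)*(-3996 - 9242)) = (-1*(-21673) - 3675)/(125*(-126) + (-19561 + 19906)*(-3996 - 9242)) = (21673 - 3675)/(-15750 + 345*(-13238)) = 17998/(-15750 - 4567110) = 17998/(-4582860) = 17998*(-1/4582860) = -8999/2291430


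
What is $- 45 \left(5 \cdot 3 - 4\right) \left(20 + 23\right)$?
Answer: $-21285$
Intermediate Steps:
$- 45 \left(5 \cdot 3 - 4\right) \left(20 + 23\right) = - 45 \left(15 - 4\right) 43 = - 45 \cdot 11 \cdot 43 = - 495 \cdot 43 = \left(-1\right) 21285 = -21285$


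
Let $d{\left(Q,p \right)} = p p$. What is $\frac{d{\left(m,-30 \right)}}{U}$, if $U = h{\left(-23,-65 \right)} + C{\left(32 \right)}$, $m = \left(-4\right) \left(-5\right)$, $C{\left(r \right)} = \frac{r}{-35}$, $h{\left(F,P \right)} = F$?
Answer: $- \frac{3500}{93} \approx -37.634$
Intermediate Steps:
$C{\left(r \right)} = - \frac{r}{35}$ ($C{\left(r \right)} = r \left(- \frac{1}{35}\right) = - \frac{r}{35}$)
$m = 20$
$d{\left(Q,p \right)} = p^{2}$
$U = - \frac{837}{35}$ ($U = -23 - \frac{32}{35} = - \frac{837}{35} \approx -23.914$)
$\frac{d{\left(m,-30 \right)}}{U} = \frac{\left(-30\right)^{2}}{- \frac{837}{35}} = 900 \left(- \frac{35}{837}\right) = - \frac{3500}{93}$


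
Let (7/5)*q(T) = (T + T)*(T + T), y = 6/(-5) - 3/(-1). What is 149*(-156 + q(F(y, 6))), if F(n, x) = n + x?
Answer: 92976/35 ≈ 2656.5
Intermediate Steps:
y = 9/5 (y = 6*(-⅕) - 3*(-1) = -6/5 + 3 = 9/5 ≈ 1.8000)
q(T) = 20*T²/7 (q(T) = 5*((T + T)*(T + T))/7 = 5*((2*T)*(2*T))/7 = 5*(4*T²)/7 = 20*T²/7)
149*(-156 + q(F(y, 6))) = 149*(-156 + 20*(9/5 + 6)²/7) = 149*(-156 + 20*(39/5)²/7) = 149*(-156 + (20/7)*(1521/25)) = 149*(-156 + 6084/35) = 149*(624/35) = 92976/35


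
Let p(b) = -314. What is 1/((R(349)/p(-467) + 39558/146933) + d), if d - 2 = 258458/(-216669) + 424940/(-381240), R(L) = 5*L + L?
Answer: -31758719805999306/213007678904932211 ≈ -0.14910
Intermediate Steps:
R(L) = 6*L
d = -423334561/1376714826 (d = 2 + (258458/(-216669) + 424940/(-381240)) = 2 + (258458*(-1/216669) + 424940*(-1/381240)) = 2 + (-258458/216669 - 21247/19062) = 2 - 3176764213/1376714826 = -423334561/1376714826 ≈ -0.30750)
1/((R(349)/p(-467) + 39558/146933) + d) = 1/(((6*349)/(-314) + 39558/146933) - 423334561/1376714826) = 1/((2094*(-1/314) + 39558*(1/146933)) - 423334561/1376714826) = 1/((-1047/157 + 39558/146933) - 423334561/1376714826) = 1/(-147628245/23068481 - 423334561/1376714826) = 1/(-213007678904932211/31758719805999306) = -31758719805999306/213007678904932211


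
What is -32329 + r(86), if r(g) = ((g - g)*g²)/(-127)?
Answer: -32329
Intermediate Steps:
r(g) = 0 (r(g) = (0*g²)*(-1/127) = 0*(-1/127) = 0)
-32329 + r(86) = -32329 + 0 = -32329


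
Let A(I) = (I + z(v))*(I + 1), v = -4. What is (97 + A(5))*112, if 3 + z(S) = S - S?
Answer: 12208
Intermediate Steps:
z(S) = -3 (z(S) = -3 + (S - S) = -3 + 0 = -3)
A(I) = (1 + I)*(-3 + I) (A(I) = (I - 3)*(I + 1) = (-3 + I)*(1 + I) = (1 + I)*(-3 + I))
(97 + A(5))*112 = (97 + (-3 + 5² - 2*5))*112 = (97 + (-3 + 25 - 10))*112 = (97 + 12)*112 = 109*112 = 12208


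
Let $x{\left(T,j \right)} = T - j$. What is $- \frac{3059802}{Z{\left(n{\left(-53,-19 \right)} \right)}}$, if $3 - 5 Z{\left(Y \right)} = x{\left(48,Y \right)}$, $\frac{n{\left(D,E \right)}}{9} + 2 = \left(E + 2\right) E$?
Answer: $- \frac{849945}{158} \approx -5379.4$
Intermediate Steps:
$n{\left(D,E \right)} = -18 + 9 E \left(2 + E\right)$ ($n{\left(D,E \right)} = -18 + 9 \left(E + 2\right) E = -18 + 9 \left(2 + E\right) E = -18 + 9 E \left(2 + E\right)$)
$Z{\left(Y \right)} = -9 + \frac{Y}{5}$ ($Z{\left(Y \right)} = \frac{3}{5} - \frac{48 - Y}{5} = \frac{3}{5} + \left(- \frac{48}{5} + \frac{Y}{5}\right) = -9 + \frac{Y}{5}$)
$- \frac{3059802}{Z{\left(n{\left(-53,-19 \right)} \right)}} = - \frac{3059802}{-9 + \frac{-18 + 9 \left(-19\right)^{2} + 18 \left(-19\right)}{5}} = - \frac{3059802}{-9 + \frac{-18 + 9 \cdot 361 - 342}{5}} = - \frac{3059802}{-9 + \frac{-18 + 3249 - 342}{5}} = - \frac{3059802}{-9 + \frac{1}{5} \cdot 2889} = - \frac{3059802}{-9 + \frac{2889}{5}} = - \frac{3059802}{\frac{2844}{5}} = \left(-3059802\right) \frac{5}{2844} = - \frac{849945}{158}$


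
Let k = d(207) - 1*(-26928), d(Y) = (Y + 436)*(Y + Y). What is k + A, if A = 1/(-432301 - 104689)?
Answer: 157407878699/536990 ≈ 2.9313e+5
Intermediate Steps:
d(Y) = 2*Y*(436 + Y) (d(Y) = (436 + Y)*(2*Y) = 2*Y*(436 + Y))
k = 293130 (k = 2*207*(436 + 207) - 1*(-26928) = 2*207*643 + 26928 = 266202 + 26928 = 293130)
A = -1/536990 (A = 1/(-536990) = -1/536990 ≈ -1.8622e-6)
k + A = 293130 - 1/536990 = 157407878699/536990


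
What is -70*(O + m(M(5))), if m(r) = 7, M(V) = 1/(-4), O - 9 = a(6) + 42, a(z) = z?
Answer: -4480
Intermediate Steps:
O = 57 (O = 9 + (6 + 42) = 9 + 48 = 57)
M(V) = -1/4
-70*(O + m(M(5))) = -70*(57 + 7) = -70*64 = -4480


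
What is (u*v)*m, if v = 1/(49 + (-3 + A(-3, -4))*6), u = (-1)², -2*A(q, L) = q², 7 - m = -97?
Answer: 26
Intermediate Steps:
m = 104 (m = 7 - 1*(-97) = 7 + 97 = 104)
A(q, L) = -q²/2
u = 1
v = ¼ (v = 1/(49 + (-3 - ½*(-3)²)*6) = 1/(49 + (-3 - ½*9)*6) = 1/(49 + (-3 - 9/2)*6) = 1/(49 - 15/2*6) = 1/(49 - 45) = 1/4 = ¼ ≈ 0.25000)
(u*v)*m = (1*(¼))*104 = (¼)*104 = 26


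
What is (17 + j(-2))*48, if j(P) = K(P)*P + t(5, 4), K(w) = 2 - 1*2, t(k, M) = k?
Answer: 1056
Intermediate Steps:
K(w) = 0 (K(w) = 2 - 2 = 0)
j(P) = 5 (j(P) = 0*P + 5 = 0 + 5 = 5)
(17 + j(-2))*48 = (17 + 5)*48 = 22*48 = 1056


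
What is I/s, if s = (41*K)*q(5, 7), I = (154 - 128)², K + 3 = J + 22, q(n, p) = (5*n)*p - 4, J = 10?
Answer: 676/203319 ≈ 0.0033248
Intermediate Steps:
q(n, p) = -4 + 5*n*p (q(n, p) = 5*n*p - 4 = -4 + 5*n*p)
K = 29 (K = -3 + (10 + 22) = -3 + 32 = 29)
I = 676 (I = 26² = 676)
s = 203319 (s = (41*29)*(-4 + 5*5*7) = 1189*(-4 + 175) = 1189*171 = 203319)
I/s = 676/203319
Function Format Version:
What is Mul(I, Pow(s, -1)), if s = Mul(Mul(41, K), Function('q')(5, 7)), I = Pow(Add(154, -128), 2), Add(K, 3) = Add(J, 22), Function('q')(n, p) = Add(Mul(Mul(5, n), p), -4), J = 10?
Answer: Rational(676, 203319) ≈ 0.0033248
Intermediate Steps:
Function('q')(n, p) = Add(-4, Mul(5, n, p)) (Function('q')(n, p) = Add(Mul(5, n, p), -4) = Add(-4, Mul(5, n, p)))
K = 29 (K = Add(-3, Add(10, 22)) = Add(-3, 32) = 29)
I = 676 (I = Pow(26, 2) = 676)
s = 203319 (s = Mul(Mul(41, 29), Add(-4, Mul(5, 5, 7))) = Mul(1189, Add(-4, 175)) = Mul(1189, 171) = 203319)
Mul(I, Pow(s, -1)) = Mul(676, Pow(203319, -1)) = Mul(676, Rational(1, 203319)) = Rational(676, 203319)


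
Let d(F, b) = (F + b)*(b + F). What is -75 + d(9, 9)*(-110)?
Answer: -35715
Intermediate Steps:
d(F, b) = (F + b)² (d(F, b) = (F + b)*(F + b) = (F + b)²)
-75 + d(9, 9)*(-110) = -75 + (9 + 9)²*(-110) = -75 + 18²*(-110) = -75 + 324*(-110) = -75 - 35640 = -35715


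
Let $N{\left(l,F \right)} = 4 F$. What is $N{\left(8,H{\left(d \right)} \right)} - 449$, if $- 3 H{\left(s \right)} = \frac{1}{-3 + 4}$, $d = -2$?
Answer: $- \frac{1351}{3} \approx -450.33$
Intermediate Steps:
$H{\left(s \right)} = - \frac{1}{3}$ ($H{\left(s \right)} = - \frac{1}{3 \left(-3 + 4\right)} = - \frac{1}{3 \cdot 1} = \left(- \frac{1}{3}\right) 1 = - \frac{1}{3}$)
$N{\left(8,H{\left(d \right)} \right)} - 449 = 4 \left(- \frac{1}{3}\right) - 449 = - \frac{4}{3} - 449 = - \frac{1351}{3}$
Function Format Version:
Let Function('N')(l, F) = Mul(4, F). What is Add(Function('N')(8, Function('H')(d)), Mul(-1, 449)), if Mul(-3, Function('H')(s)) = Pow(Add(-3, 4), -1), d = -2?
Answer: Rational(-1351, 3) ≈ -450.33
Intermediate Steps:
Function('H')(s) = Rational(-1, 3) (Function('H')(s) = Mul(Rational(-1, 3), Pow(Add(-3, 4), -1)) = Mul(Rational(-1, 3), Pow(1, -1)) = Mul(Rational(-1, 3), 1) = Rational(-1, 3))
Add(Function('N')(8, Function('H')(d)), Mul(-1, 449)) = Add(Mul(4, Rational(-1, 3)), Mul(-1, 449)) = Add(Rational(-4, 3), -449) = Rational(-1351, 3)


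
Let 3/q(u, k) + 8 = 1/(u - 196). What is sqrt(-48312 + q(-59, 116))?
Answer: 3*I*sqrt(22361549093)/2041 ≈ 219.8*I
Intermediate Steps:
q(u, k) = 3/(-8 + 1/(-196 + u)) (q(u, k) = 3/(-8 + 1/(u - 196)) = 3/(-8 + 1/(-196 + u)))
sqrt(-48312 + q(-59, 116)) = sqrt(-48312 + 3*(196 - 1*(-59))/(-1569 + 8*(-59))) = sqrt(-48312 + 3*(196 + 59)/(-1569 - 472)) = sqrt(-48312 + 3*255/(-2041)) = sqrt(-48312 + 3*(-1/2041)*255) = sqrt(-48312 - 765/2041) = sqrt(-98605557/2041) = 3*I*sqrt(22361549093)/2041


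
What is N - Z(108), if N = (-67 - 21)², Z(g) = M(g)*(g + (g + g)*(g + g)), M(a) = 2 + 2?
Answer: -179312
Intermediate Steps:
M(a) = 4
Z(g) = 4*g + 16*g² (Z(g) = 4*(g + (g + g)*(g + g)) = 4*(g + (2*g)*(2*g)) = 4*(g + 4*g²) = 4*g + 16*g²)
N = 7744 (N = (-88)² = 7744)
N - Z(108) = 7744 - 4*108*(1 + 4*108) = 7744 - 4*108*(1 + 432) = 7744 - 4*108*433 = 7744 - 1*187056 = 7744 - 187056 = -179312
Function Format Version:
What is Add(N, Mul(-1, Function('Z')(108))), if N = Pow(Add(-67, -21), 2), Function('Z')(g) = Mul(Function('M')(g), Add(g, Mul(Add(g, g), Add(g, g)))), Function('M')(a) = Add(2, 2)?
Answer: -179312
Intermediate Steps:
Function('M')(a) = 4
Function('Z')(g) = Add(Mul(4, g), Mul(16, Pow(g, 2))) (Function('Z')(g) = Mul(4, Add(g, Mul(Add(g, g), Add(g, g)))) = Mul(4, Add(g, Mul(Mul(2, g), Mul(2, g)))) = Mul(4, Add(g, Mul(4, Pow(g, 2)))) = Add(Mul(4, g), Mul(16, Pow(g, 2))))
N = 7744 (N = Pow(-88, 2) = 7744)
Add(N, Mul(-1, Function('Z')(108))) = Add(7744, Mul(-1, Mul(4, 108, Add(1, Mul(4, 108))))) = Add(7744, Mul(-1, Mul(4, 108, Add(1, 432)))) = Add(7744, Mul(-1, Mul(4, 108, 433))) = Add(7744, Mul(-1, 187056)) = Add(7744, -187056) = -179312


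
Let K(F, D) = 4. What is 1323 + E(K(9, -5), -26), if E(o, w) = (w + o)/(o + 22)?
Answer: 17188/13 ≈ 1322.2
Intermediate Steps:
E(o, w) = (o + w)/(22 + o)
1323 + E(K(9, -5), -26) = 1323 + (4 - 26)/(22 + 4) = 1323 - 22/26 = 1323 + (1/26)*(-22) = 1323 - 11/13 = 17188/13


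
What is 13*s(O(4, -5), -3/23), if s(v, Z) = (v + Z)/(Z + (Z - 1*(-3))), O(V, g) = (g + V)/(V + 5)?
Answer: -650/567 ≈ -1.1464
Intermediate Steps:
O(V, g) = (V + g)/(5 + V)
s(v, Z) = (Z + v)/(3 + 2*Z) (s(v, Z) = (Z + v)/(Z + (Z + 3)) = (Z + v)/(Z + (3 + Z)) = (Z + v)/(3 + 2*Z))
13*s(O(4, -5), -3/23) = 13*((-3/23 + (4 - 5)/(5 + 4))/(3 + 2*(-3/23))) = 13*((-3*1/23 - 1/9)/(3 + 2*(-3*1/23))) = 13*((-3/23 + (1/9)*(-1))/(3 + 2*(-3/23))) = 13*((-3/23 - 1/9)/(3 - 6/23)) = 13*(-50/207/(63/23)) = 13*((23/63)*(-50/207)) = 13*(-50/567) = -650/567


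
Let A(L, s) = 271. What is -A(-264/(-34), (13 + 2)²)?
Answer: -271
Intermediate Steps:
-A(-264/(-34), (13 + 2)²) = -1*271 = -271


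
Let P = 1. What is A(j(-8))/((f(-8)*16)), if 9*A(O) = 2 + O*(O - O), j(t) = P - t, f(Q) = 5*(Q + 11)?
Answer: 1/1080 ≈ 0.00092593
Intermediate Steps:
f(Q) = 55 + 5*Q (f(Q) = 5*(11 + Q) = 55 + 5*Q)
j(t) = 1 - t
A(O) = 2/9 (A(O) = (2 + O*(O - O))/9 = (2 + O*0)/9 = (2 + 0)/9 = (⅑)*2 = 2/9)
A(j(-8))/((f(-8)*16)) = 2/(9*(((55 + 5*(-8))*16))) = 2/(9*(((55 - 40)*16))) = 2/(9*((15*16))) = (2/9)/240 = (2/9)*(1/240) = 1/1080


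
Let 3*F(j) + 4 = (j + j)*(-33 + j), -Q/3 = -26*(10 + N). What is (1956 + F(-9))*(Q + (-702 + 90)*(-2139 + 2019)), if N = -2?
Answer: 163434560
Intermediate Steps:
Q = 624 (Q = -(-78)*(10 - 2) = -(-78)*8 = -3*(-208) = 624)
F(j) = -4/3 + 2*j*(-33 + j)/3 (F(j) = -4/3 + ((j + j)*(-33 + j))/3 = -4/3 + ((2*j)*(-33 + j))/3 = -4/3 + (2*j*(-33 + j))/3 = -4/3 + 2*j*(-33 + j)/3)
(1956 + F(-9))*(Q + (-702 + 90)*(-2139 + 2019)) = (1956 + (-4/3 - 22*(-9) + (⅔)*(-9)²))*(624 + (-702 + 90)*(-2139 + 2019)) = (1956 + (-4/3 + 198 + (⅔)*81))*(624 - 612*(-120)) = (1956 + (-4/3 + 198 + 54))*(624 + 73440) = (1956 + 752/3)*74064 = (6620/3)*74064 = 163434560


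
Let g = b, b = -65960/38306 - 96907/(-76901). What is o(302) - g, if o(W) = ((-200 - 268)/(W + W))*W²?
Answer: -104085146656595/1472884853 ≈ -70668.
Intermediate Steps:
o(W) = -234*W (o(W) = (-468*1/(2*W))*W² = (-234/W)*W² = -234*W)
b = -680135209/1472884853 (b = -65960*1/38306 - 96907*(-1/76901) = -32980/19153 + 96907/76901 = -680135209/1472884853 ≈ -0.46177)
g = -680135209/1472884853 ≈ -0.46177
o(302) - g = -234*302 - 1*(-680135209/1472884853) = -70668 + 680135209/1472884853 = -104085146656595/1472884853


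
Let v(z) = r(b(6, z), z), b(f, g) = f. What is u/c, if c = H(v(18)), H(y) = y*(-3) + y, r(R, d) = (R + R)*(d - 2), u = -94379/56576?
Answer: 94379/21725184 ≈ 0.0043442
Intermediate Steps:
u = -94379/56576 (u = -94379*1/56576 = -94379/56576 ≈ -1.6682)
r(R, d) = 2*R*(-2 + d) (r(R, d) = (2*R)*(-2 + d) = 2*R*(-2 + d))
v(z) = -24 + 12*z (v(z) = 2*6*(-2 + z) = -24 + 12*z)
H(y) = -2*y (H(y) = -3*y + y = -2*y)
c = -384 (c = -2*(-24 + 12*18) = -2*(-24 + 216) = -2*192 = -384)
u/c = -94379/56576/(-384) = -94379/56576*(-1/384) = 94379/21725184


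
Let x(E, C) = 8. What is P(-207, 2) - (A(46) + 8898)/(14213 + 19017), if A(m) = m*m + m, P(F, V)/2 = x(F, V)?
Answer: 52062/3323 ≈ 15.667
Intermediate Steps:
P(F, V) = 16 (P(F, V) = 2*8 = 16)
A(m) = m + m² (A(m) = m² + m = m + m²)
P(-207, 2) - (A(46) + 8898)/(14213 + 19017) = 16 - (46*(1 + 46) + 8898)/(14213 + 19017) = 16 - (46*47 + 8898)/33230 = 16 - (2162 + 8898)/33230 = 16 - 11060/33230 = 16 - 1*1106/3323 = 16 - 1106/3323 = 52062/3323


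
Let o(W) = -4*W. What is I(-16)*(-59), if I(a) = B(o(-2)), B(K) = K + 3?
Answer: -649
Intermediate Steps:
B(K) = 3 + K
I(a) = 11 (I(a) = 3 - 4*(-2) = 3 + 8 = 11)
I(-16)*(-59) = 11*(-59) = -649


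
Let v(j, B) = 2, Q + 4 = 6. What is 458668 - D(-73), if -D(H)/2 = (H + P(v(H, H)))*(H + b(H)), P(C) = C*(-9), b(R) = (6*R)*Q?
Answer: 631386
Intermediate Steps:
Q = 2 (Q = -4 + 6 = 2)
b(R) = 12*R (b(R) = (6*R)*2 = 12*R)
P(C) = -9*C
D(H) = -26*H*(-18 + H) (D(H) = -2*(H - 9*2)*(H + 12*H) = -2*(H - 18)*13*H = -2*(-18 + H)*13*H = -26*H*(-18 + H))
458668 - D(-73) = 458668 - 26*(-73)*(18 - 1*(-73)) = 458668 - 26*(-73)*(18 + 73) = 458668 - 26*(-73)*91 = 458668 - 1*(-172718) = 458668 + 172718 = 631386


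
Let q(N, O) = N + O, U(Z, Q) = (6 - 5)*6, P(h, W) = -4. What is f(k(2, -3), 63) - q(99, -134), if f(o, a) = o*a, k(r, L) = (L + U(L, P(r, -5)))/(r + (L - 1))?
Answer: -119/2 ≈ -59.500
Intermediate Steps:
U(Z, Q) = 6 (U(Z, Q) = 1*6 = 6)
k(r, L) = (6 + L)/(-1 + L + r) (k(r, L) = (L + 6)/(r + (L - 1)) = (6 + L)/(r + (-1 + L)) = (6 + L)/(-1 + L + r))
f(o, a) = a*o
f(k(2, -3), 63) - q(99, -134) = 63*((6 - 3)/(-1 - 3 + 2)) - (99 - 134) = 63*(3/(-2)) - 1*(-35) = 63*(-½*3) + 35 = 63*(-3/2) + 35 = -189/2 + 35 = -119/2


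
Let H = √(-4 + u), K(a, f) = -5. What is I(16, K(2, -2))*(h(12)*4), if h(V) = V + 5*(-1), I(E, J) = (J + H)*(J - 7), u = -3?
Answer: 1680 - 336*I*√7 ≈ 1680.0 - 888.97*I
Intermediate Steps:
H = I*√7 (H = √(-4 - 3) = √(-7) = I*√7 ≈ 2.6458*I)
I(E, J) = (-7 + J)*(J + I*√7) (I(E, J) = (J + I*√7)*(J - 7) = (J + I*√7)*(-7 + J) = (-7 + J)*(J + I*√7))
h(V) = -5 + V (h(V) = V - 5 = -5 + V)
I(16, K(2, -2))*(h(12)*4) = ((-5)² - 7*(-5) - 7*I*√7 + I*(-5)*√7)*((-5 + 12)*4) = (25 + 35 - 7*I*√7 - 5*I*√7)*(7*4) = (60 - 12*I*√7)*28 = 1680 - 336*I*√7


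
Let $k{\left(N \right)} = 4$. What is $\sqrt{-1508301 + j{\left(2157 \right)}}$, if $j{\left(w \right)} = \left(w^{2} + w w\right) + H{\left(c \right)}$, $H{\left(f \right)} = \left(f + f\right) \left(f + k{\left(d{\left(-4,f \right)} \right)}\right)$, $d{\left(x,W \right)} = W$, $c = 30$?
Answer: $\sqrt{7799037} \approx 2792.7$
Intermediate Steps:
$H{\left(f \right)} = 2 f \left(4 + f\right)$ ($H{\left(f \right)} = \left(f + f\right) \left(f + 4\right) = 2 f \left(4 + f\right)$)
$j{\left(w \right)} = 2040 + 2 w^{2}$ ($j{\left(w \right)} = \left(w^{2} + w w\right) + 2 \cdot 30 \left(4 + 30\right) = \left(w^{2} + w^{2}\right) + 2 \cdot 30 \cdot 34 = 2 w^{2} + 2040 = 2040 + 2 w^{2}$)
$\sqrt{-1508301 + j{\left(2157 \right)}} = \sqrt{-1508301 + \left(2040 + 2 \cdot 2157^{2}\right)} = \sqrt{-1508301 + \left(2040 + 2 \cdot 4652649\right)} = \sqrt{-1508301 + \left(2040 + 9305298\right)} = \sqrt{-1508301 + 9307338} = \sqrt{7799037}$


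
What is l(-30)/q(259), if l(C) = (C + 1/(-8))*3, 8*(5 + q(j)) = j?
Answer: -241/73 ≈ -3.3014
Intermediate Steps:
q(j) = -5 + j/8
l(C) = -3/8 + 3*C (l(C) = (C - ⅛)*3 = (-⅛ + C)*3 = -3/8 + 3*C)
l(-30)/q(259) = (-3/8 + 3*(-30))/(-5 + (⅛)*259) = (-3/8 - 90)/(-5 + 259/8) = -723/(8*219/8) = -723/8*8/219 = -241/73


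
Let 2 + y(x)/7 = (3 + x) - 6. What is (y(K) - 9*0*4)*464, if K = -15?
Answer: -64960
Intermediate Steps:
y(x) = -35 + 7*x (y(x) = -14 + 7*((3 + x) - 6) = -14 + 7*(-3 + x) = -14 + (-21 + 7*x) = -35 + 7*x)
(y(K) - 9*0*4)*464 = ((-35 + 7*(-15)) - 9*0*4)*464 = ((-35 - 105) + 0*4)*464 = (-140 + 0)*464 = -140*464 = -64960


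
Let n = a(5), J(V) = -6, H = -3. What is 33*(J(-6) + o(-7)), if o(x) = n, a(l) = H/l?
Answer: -1089/5 ≈ -217.80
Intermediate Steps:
a(l) = -3/l
n = -⅗ (n = -3/5 = -3*⅕ = -⅗ ≈ -0.60000)
o(x) = -⅗
33*(J(-6) + o(-7)) = 33*(-6 - ⅗) = 33*(-33/5) = -1089/5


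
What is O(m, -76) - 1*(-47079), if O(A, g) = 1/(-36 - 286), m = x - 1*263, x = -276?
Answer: 15159437/322 ≈ 47079.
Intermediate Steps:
m = -539 (m = -276 - 1*263 = -276 - 263 = -539)
O(A, g) = -1/322 (O(A, g) = 1/(-322) = -1/322)
O(m, -76) - 1*(-47079) = -1/322 - 1*(-47079) = -1/322 + 47079 = 15159437/322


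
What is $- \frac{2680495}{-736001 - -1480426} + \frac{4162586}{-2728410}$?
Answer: $- \frac{41648889784}{8124386457} \approx -5.1264$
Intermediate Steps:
$- \frac{2680495}{-736001 - -1480426} + \frac{4162586}{-2728410} = - \frac{2680495}{-736001 + 1480426} + 4162586 \left(- \frac{1}{2728410}\right) = - \frac{2680495}{744425} - \frac{2081293}{1364205} = \left(-2680495\right) \frac{1}{744425} - \frac{2081293}{1364205} = - \frac{536099}{148885} - \frac{2081293}{1364205} = - \frac{41648889784}{8124386457}$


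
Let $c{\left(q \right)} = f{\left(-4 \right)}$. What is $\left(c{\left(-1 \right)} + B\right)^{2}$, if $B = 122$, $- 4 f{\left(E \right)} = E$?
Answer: $15129$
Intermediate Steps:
$f{\left(E \right)} = - \frac{E}{4}$
$c{\left(q \right)} = 1$ ($c{\left(q \right)} = \left(- \frac{1}{4}\right) \left(-4\right) = 1$)
$\left(c{\left(-1 \right)} + B\right)^{2} = \left(1 + 122\right)^{2} = 123^{2} = 15129$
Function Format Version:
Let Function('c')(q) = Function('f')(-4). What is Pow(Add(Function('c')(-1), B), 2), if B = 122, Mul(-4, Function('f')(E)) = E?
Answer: 15129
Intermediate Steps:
Function('f')(E) = Mul(Rational(-1, 4), E)
Function('c')(q) = 1 (Function('c')(q) = Mul(Rational(-1, 4), -4) = 1)
Pow(Add(Function('c')(-1), B), 2) = Pow(Add(1, 122), 2) = Pow(123, 2) = 15129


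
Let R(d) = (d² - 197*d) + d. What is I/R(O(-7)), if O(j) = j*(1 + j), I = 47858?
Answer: -23929/3234 ≈ -7.3992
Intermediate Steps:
R(d) = d² - 196*d
I/R(O(-7)) = 47858/(((-7*(1 - 7))*(-196 - 7*(1 - 7)))) = 47858/(((-7*(-6))*(-196 - 7*(-6)))) = 47858/((42*(-196 + 42))) = 47858/((42*(-154))) = 47858/(-6468) = 47858*(-1/6468) = -23929/3234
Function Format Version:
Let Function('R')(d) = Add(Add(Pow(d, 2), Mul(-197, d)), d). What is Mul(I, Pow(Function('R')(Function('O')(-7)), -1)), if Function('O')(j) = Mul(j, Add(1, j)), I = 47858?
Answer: Rational(-23929, 3234) ≈ -7.3992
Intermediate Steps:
Function('R')(d) = Add(Pow(d, 2), Mul(-196, d))
Mul(I, Pow(Function('R')(Function('O')(-7)), -1)) = Mul(47858, Pow(Mul(Mul(-7, Add(1, -7)), Add(-196, Mul(-7, Add(1, -7)))), -1)) = Mul(47858, Pow(Mul(Mul(-7, -6), Add(-196, Mul(-7, -6))), -1)) = Mul(47858, Pow(Mul(42, Add(-196, 42)), -1)) = Mul(47858, Pow(Mul(42, -154), -1)) = Mul(47858, Pow(-6468, -1)) = Mul(47858, Rational(-1, 6468)) = Rational(-23929, 3234)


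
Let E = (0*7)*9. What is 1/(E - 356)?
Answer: -1/356 ≈ -0.0028090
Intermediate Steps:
E = 0 (E = 0*9 = 0)
1/(E - 356) = 1/(0 - 356) = 1/(-356) = -1/356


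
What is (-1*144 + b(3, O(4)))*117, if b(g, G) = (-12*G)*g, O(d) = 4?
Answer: -33696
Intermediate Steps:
b(g, G) = -12*G*g
(-1*144 + b(3, O(4)))*117 = (-1*144 - 12*4*3)*117 = (-144 - 144)*117 = -288*117 = -33696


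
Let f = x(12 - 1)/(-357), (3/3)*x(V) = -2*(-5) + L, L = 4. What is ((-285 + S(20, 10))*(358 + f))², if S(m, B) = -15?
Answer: 3332815360000/289 ≈ 1.1532e+10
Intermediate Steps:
x(V) = 14 (x(V) = -2*(-5) + 4 = 10 + 4 = 14)
f = -2/51 (f = 14/(-357) = 14*(-1/357) = -2/51 ≈ -0.039216)
((-285 + S(20, 10))*(358 + f))² = ((-285 - 15)*(358 - 2/51))² = (-300*18256/51)² = (-1825600/17)² = 3332815360000/289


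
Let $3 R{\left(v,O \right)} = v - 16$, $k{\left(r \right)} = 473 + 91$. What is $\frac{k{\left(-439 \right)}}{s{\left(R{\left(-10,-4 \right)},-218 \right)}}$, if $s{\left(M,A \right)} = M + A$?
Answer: $- \frac{423}{170} \approx -2.4882$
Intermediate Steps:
$k{\left(r \right)} = 564$
$R{\left(v,O \right)} = - \frac{16}{3} + \frac{v}{3}$ ($R{\left(v,O \right)} = \frac{v - 16}{3} = \frac{-16 + v}{3} = - \frac{16}{3} + \frac{v}{3}$)
$s{\left(M,A \right)} = A + M$
$\frac{k{\left(-439 \right)}}{s{\left(R{\left(-10,-4 \right)},-218 \right)}} = \frac{564}{-218 + \left(- \frac{16}{3} + \frac{1}{3} \left(-10\right)\right)} = \frac{564}{-218 - \frac{26}{3}} = \frac{564}{- \frac{680}{3}} = 564 \left(- \frac{3}{680}\right) = - \frac{423}{170}$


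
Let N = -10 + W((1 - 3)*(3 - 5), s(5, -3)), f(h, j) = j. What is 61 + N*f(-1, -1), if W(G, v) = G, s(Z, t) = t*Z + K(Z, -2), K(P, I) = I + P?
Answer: 67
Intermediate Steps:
s(Z, t) = -2 + Z + Z*t (s(Z, t) = t*Z + (-2 + Z) = Z*t + (-2 + Z) = -2 + Z + Z*t)
N = -6 (N = -10 + (1 - 3)*(3 - 5) = -10 - 2*(-2) = -10 + 4 = -6)
61 + N*f(-1, -1) = 61 - 6*(-1) = 61 + 6 = 67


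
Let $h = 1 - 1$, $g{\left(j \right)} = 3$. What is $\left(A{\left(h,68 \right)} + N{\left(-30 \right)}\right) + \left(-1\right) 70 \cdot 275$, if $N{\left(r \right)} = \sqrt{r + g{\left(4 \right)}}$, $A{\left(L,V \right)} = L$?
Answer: $-19250 + 3 i \sqrt{3} \approx -19250.0 + 5.1962 i$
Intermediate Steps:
$h = 0$ ($h = 1 - 1 = 0$)
$N{\left(r \right)} = \sqrt{3 + r}$ ($N{\left(r \right)} = \sqrt{r + 3} = \sqrt{3 + r}$)
$\left(A{\left(h,68 \right)} + N{\left(-30 \right)}\right) + \left(-1\right) 70 \cdot 275 = \left(0 + \sqrt{3 - 30}\right) + \left(-1\right) 70 \cdot 275 = \left(0 + \sqrt{-27}\right) - 19250 = \left(0 + 3 i \sqrt{3}\right) - 19250 = 3 i \sqrt{3} - 19250 = -19250 + 3 i \sqrt{3}$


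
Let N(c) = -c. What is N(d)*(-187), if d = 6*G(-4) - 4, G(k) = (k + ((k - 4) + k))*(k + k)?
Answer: 142868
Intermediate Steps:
G(k) = 2*k*(-4 + 3*k) (G(k) = (k + ((-4 + k) + k))*(2*k) = (k + (-4 + 2*k))*(2*k) = (-4 + 3*k)*(2*k) = 2*k*(-4 + 3*k))
d = 764 (d = 6*(2*(-4)*(-4 + 3*(-4))) - 4 = 6*(2*(-4)*(-4 - 12)) - 4 = 6*(2*(-4)*(-16)) - 4 = 6*128 - 4 = 768 - 4 = 764)
N(d)*(-187) = -1*764*(-187) = -764*(-187) = 142868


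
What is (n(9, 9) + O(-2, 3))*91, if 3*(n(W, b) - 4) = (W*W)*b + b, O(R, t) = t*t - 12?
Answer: 22477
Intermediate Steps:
O(R, t) = -12 + t**2 (O(R, t) = t**2 - 12 = -12 + t**2)
n(W, b) = 4 + b/3 + b*W**2/3 (n(W, b) = 4 + ((W*W)*b + b)/3 = 4 + (W**2*b + b)/3 = 4 + (b*W**2 + b)/3 = 4 + (b + b*W**2)/3 = 4 + (b/3 + b*W**2/3) = 4 + b/3 + b*W**2/3)
(n(9, 9) + O(-2, 3))*91 = ((4 + (1/3)*9 + (1/3)*9*9**2) + (-12 + 3**2))*91 = ((4 + 3 + (1/3)*9*81) + (-12 + 9))*91 = ((4 + 3 + 243) - 3)*91 = (250 - 3)*91 = 247*91 = 22477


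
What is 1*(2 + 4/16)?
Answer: 9/4 ≈ 2.2500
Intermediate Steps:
1*(2 + 4/16) = 1*(2 + 4*(1/16)) = 1*(2 + ¼) = 1*(9/4) = 9/4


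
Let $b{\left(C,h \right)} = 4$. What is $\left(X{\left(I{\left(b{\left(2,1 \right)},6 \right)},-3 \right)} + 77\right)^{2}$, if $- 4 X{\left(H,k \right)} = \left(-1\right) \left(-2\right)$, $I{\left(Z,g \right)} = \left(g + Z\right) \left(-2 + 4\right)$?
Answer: $\frac{23409}{4} \approx 5852.3$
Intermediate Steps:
$I{\left(Z,g \right)} = 2 Z + 2 g$ ($I{\left(Z,g \right)} = \left(Z + g\right) 2 = 2 Z + 2 g$)
$X{\left(H,k \right)} = - \frac{1}{2}$ ($X{\left(H,k \right)} = - \frac{\left(-1\right) \left(-2\right)}{4} = \left(- \frac{1}{4}\right) 2 = - \frac{1}{2}$)
$\left(X{\left(I{\left(b{\left(2,1 \right)},6 \right)},-3 \right)} + 77\right)^{2} = \left(- \frac{1}{2} + 77\right)^{2} = \left(\frac{153}{2}\right)^{2} = \frac{23409}{4}$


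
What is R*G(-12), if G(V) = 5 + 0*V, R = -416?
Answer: -2080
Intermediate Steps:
G(V) = 5 (G(V) = 5 + 0 = 5)
R*G(-12) = -416*5 = -2080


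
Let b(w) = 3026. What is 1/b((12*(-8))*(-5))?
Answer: 1/3026 ≈ 0.00033047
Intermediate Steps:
1/b((12*(-8))*(-5)) = 1/3026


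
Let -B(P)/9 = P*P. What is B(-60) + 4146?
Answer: -28254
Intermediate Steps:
B(P) = -9*P² (B(P) = -9*P*P = -9*P²)
B(-60) + 4146 = -9*(-60)² + 4146 = -9*3600 + 4146 = -32400 + 4146 = -28254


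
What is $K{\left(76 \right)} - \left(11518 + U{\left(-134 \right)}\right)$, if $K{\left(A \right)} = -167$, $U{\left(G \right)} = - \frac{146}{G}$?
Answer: $- \frac{782968}{67} \approx -11686.0$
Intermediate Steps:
$K{\left(76 \right)} - \left(11518 + U{\left(-134 \right)}\right) = -167 - \left(11518 - \frac{146}{-134}\right) = -167 - \left(11518 - - \frac{73}{67}\right) = -167 - \left(11518 + \frac{73}{67}\right) = -167 - \frac{771779}{67} = - \frac{782968}{67}$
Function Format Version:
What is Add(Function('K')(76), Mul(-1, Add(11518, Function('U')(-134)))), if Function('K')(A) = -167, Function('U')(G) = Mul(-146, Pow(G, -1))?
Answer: Rational(-782968, 67) ≈ -11686.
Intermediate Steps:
Add(Function('K')(76), Mul(-1, Add(11518, Function('U')(-134)))) = Add(-167, Mul(-1, Add(11518, Mul(-146, Pow(-134, -1))))) = Add(-167, Mul(-1, Add(11518, Mul(-146, Rational(-1, 134))))) = Add(-167, Mul(-1, Add(11518, Rational(73, 67)))) = Add(-167, Mul(-1, Rational(771779, 67))) = Add(-167, Rational(-771779, 67)) = Rational(-782968, 67)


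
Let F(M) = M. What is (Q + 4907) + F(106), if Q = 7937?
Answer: 12950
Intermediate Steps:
(Q + 4907) + F(106) = (7937 + 4907) + 106 = 12844 + 106 = 12950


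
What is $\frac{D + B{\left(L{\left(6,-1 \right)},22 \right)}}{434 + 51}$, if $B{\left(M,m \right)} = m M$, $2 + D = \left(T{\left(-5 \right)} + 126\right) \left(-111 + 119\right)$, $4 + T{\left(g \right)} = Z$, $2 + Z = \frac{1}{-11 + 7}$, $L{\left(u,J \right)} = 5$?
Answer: $\frac{1066}{485} \approx 2.1979$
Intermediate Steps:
$Z = - \frac{9}{4}$ ($Z = -2 + \frac{1}{-11 + 7} = -2 + \frac{1}{-4} = -2 - \frac{1}{4} = - \frac{9}{4} \approx -2.25$)
$T{\left(g \right)} = - \frac{25}{4}$ ($T{\left(g \right)} = -4 - \frac{9}{4} = - \frac{25}{4}$)
$D = 956$ ($D = -2 + \left(- \frac{25}{4} + 126\right) \left(-111 + 119\right) = -2 + \frac{479}{4} \cdot 8 = -2 + 958 = 956$)
$B{\left(M,m \right)} = M m$
$\frac{D + B{\left(L{\left(6,-1 \right)},22 \right)}}{434 + 51} = \frac{956 + 5 \cdot 22}{434 + 51} = \frac{956 + 110}{485} = 1066 \cdot \frac{1}{485} = \frac{1066}{485}$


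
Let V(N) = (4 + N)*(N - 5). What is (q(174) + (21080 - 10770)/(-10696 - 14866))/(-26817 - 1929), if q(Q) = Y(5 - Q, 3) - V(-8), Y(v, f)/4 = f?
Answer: 516395/367402626 ≈ 0.0014055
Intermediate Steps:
Y(v, f) = 4*f
V(N) = (-5 + N)*(4 + N) (V(N) = (4 + N)*(-5 + N) = (-5 + N)*(4 + N))
q(Q) = -40 (q(Q) = 4*3 - (-20 + (-8)² - 1*(-8)) = 12 - (-20 + 64 + 8) = 12 - 1*52 = 12 - 52 = -40)
(q(174) + (21080 - 10770)/(-10696 - 14866))/(-26817 - 1929) = (-40 + (21080 - 10770)/(-10696 - 14866))/(-26817 - 1929) = (-40 + 10310/(-25562))/(-28746) = (-40 + 10310*(-1/25562))*(-1/28746) = (-40 - 5155/12781)*(-1/28746) = -516395/12781*(-1/28746) = 516395/367402626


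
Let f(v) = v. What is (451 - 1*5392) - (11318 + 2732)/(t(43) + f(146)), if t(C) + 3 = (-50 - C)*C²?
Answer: -424459462/85907 ≈ -4940.9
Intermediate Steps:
t(C) = -3 + C²*(-50 - C) (t(C) = -3 + (-50 - C)*C² = -3 + C²*(-50 - C))
(451 - 1*5392) - (11318 + 2732)/(t(43) + f(146)) = (451 - 1*5392) - (11318 + 2732)/((-3 - 1*43³ - 50*43²) + 146) = (451 - 5392) - 14050/((-3 - 1*79507 - 50*1849) + 146) = -4941 - 14050/((-3 - 79507 - 92450) + 146) = -4941 - 14050/(-171960 + 146) = -4941 - 14050/(-171814) = -4941 - 14050*(-1)/171814 = -4941 - 1*(-7025/85907) = -4941 + 7025/85907 = -424459462/85907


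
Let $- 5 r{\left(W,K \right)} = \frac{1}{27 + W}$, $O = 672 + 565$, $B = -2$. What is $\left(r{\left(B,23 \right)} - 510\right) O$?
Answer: $- \frac{78859987}{125} \approx -6.3088 \cdot 10^{5}$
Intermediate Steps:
$O = 1237$
$r{\left(W,K \right)} = - \frac{1}{5 \left(27 + W\right)}$
$\left(r{\left(B,23 \right)} - 510\right) O = \left(- \frac{1}{135 + 5 \left(-2\right)} - 510\right) 1237 = \left(- \frac{1}{135 - 10} - 510\right) 1237 = \left(- \frac{1}{125} - 510\right) 1237 = \left(- \frac{63751}{125}\right) 1237 = - \frac{78859987}{125}$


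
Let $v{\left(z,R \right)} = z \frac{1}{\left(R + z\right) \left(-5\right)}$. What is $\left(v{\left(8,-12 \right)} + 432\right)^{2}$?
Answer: $\frac{4674244}{25} \approx 1.8697 \cdot 10^{5}$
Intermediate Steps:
$v{\left(z,R \right)} = - \frac{z}{5 \left(R + z\right)}$ ($v{\left(z,R \right)} = z \frac{1}{R + z} \left(- \frac{1}{5}\right) = z \left(- \frac{1}{5 \left(R + z\right)}\right) = - \frac{z}{5 \left(R + z\right)}$)
$\left(v{\left(8,-12 \right)} + 432\right)^{2} = \left(\left(-1\right) 8 \frac{1}{5 \left(-12\right) + 5 \cdot 8} + 432\right)^{2} = \left(\left(-1\right) 8 \frac{1}{-60 + 40} + 432\right)^{2} = \left(\left(-1\right) 8 \frac{1}{-20} + 432\right)^{2} = \left(\left(-1\right) 8 \left(- \frac{1}{20}\right) + 432\right)^{2} = \left(\frac{2}{5} + 432\right)^{2} = \left(\frac{2162}{5}\right)^{2} = \frac{4674244}{25}$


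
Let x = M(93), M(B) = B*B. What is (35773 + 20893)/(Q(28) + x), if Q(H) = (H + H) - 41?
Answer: 28333/4332 ≈ 6.5404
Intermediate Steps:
M(B) = B**2
Q(H) = -41 + 2*H (Q(H) = 2*H - 41 = -41 + 2*H)
x = 8649 (x = 93**2 = 8649)
(35773 + 20893)/(Q(28) + x) = (35773 + 20893)/((-41 + 2*28) + 8649) = 56666/((-41 + 56) + 8649) = 56666/(15 + 8649) = 56666/8664 = 56666*(1/8664) = 28333/4332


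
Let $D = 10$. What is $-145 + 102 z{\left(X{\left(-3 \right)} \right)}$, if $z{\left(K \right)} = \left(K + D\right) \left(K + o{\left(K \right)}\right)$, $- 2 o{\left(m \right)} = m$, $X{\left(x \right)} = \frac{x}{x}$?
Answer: $416$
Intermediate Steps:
$X{\left(x \right)} = 1$
$o{\left(m \right)} = - \frac{m}{2}$
$z{\left(K \right)} = \frac{K \left(10 + K\right)}{2}$ ($z{\left(K \right)} = \left(K + 10\right) \left(K - \frac{K}{2}\right) = \left(10 + K\right) \frac{K}{2} = \frac{K \left(10 + K\right)}{2}$)
$-145 + 102 z{\left(X{\left(-3 \right)} \right)} = -145 + 102 \cdot \frac{1}{2} \cdot 1 \left(10 + 1\right) = -145 + 102 \cdot \frac{1}{2} \cdot 1 \cdot 11 = -145 + 102 \cdot \frac{11}{2} = -145 + 561 = 416$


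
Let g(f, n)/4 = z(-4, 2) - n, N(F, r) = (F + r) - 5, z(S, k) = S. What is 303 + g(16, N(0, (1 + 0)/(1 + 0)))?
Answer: 303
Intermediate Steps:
N(F, r) = -5 + F + r
g(f, n) = -16 - 4*n (g(f, n) = 4*(-4 - n) = -16 - 4*n)
303 + g(16, N(0, (1 + 0)/(1 + 0))) = 303 + (-16 - 4*(-5 + 0 + (1 + 0)/(1 + 0))) = 303 + (-16 - 4*(-5 + 0 + 1/1)) = 303 + (-16 - 4*(-5 + 0 + 1*1)) = 303 + (-16 - 4*(-5 + 0 + 1)) = 303 + (-16 - 4*(-4)) = 303 + (-16 + 16) = 303 + 0 = 303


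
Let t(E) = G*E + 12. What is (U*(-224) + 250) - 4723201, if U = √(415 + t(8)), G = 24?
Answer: -4722951 - 224*√619 ≈ -4.7285e+6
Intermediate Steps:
t(E) = 12 + 24*E (t(E) = 24*E + 12 = 12 + 24*E)
U = √619 (U = √(415 + (12 + 24*8)) = √(415 + (12 + 192)) = √(415 + 204) = √619 ≈ 24.880)
(U*(-224) + 250) - 4723201 = (√619*(-224) + 250) - 4723201 = (-224*√619 + 250) - 4723201 = (250 - 224*√619) - 4723201 = -4722951 - 224*√619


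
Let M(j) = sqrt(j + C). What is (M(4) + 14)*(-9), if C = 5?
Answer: -153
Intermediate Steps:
M(j) = sqrt(5 + j) (M(j) = sqrt(j + 5) = sqrt(5 + j))
(M(4) + 14)*(-9) = (sqrt(5 + 4) + 14)*(-9) = (sqrt(9) + 14)*(-9) = (3 + 14)*(-9) = 17*(-9) = -153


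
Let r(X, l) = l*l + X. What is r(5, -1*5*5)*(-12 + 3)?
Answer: -5670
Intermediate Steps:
r(X, l) = X + l² (r(X, l) = l² + X = X + l²)
r(5, -1*5*5)*(-12 + 3) = (5 + (-1*5*5)²)*(-12 + 3) = (5 + (-5*5)²)*(-9) = (5 + (-25)²)*(-9) = (5 + 625)*(-9) = 630*(-9) = -5670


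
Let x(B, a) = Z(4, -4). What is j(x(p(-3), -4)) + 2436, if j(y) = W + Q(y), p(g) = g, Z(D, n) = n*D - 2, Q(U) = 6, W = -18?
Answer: 2424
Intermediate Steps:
Z(D, n) = -2 + D*n (Z(D, n) = D*n - 2 = -2 + D*n)
x(B, a) = -18 (x(B, a) = -2 + 4*(-4) = -2 - 16 = -18)
j(y) = -12 (j(y) = -18 + 6 = -12)
j(x(p(-3), -4)) + 2436 = -12 + 2436 = 2424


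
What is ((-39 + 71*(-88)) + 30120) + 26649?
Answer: 50482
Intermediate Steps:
((-39 + 71*(-88)) + 30120) + 26649 = ((-39 - 6248) + 30120) + 26649 = (-6287 + 30120) + 26649 = 23833 + 26649 = 50482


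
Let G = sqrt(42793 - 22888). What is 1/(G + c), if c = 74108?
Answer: 74108/5491975759 - sqrt(19905)/5491975759 ≈ 1.3468e-5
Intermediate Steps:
G = sqrt(19905) ≈ 141.08
1/(G + c) = 1/(sqrt(19905) + 74108) = 1/(74108 + sqrt(19905))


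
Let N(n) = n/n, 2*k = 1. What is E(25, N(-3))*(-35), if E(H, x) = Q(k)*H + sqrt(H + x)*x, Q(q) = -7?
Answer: 6125 - 35*sqrt(26) ≈ 5946.5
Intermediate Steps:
k = 1/2 (k = (1/2)*1 = 1/2 ≈ 0.50000)
N(n) = 1
E(H, x) = -7*H + x*sqrt(H + x) (E(H, x) = -7*H + sqrt(H + x)*x = -7*H + x*sqrt(H + x))
E(25, N(-3))*(-35) = (-7*25 + 1*sqrt(25 + 1))*(-35) = (-175 + 1*sqrt(26))*(-35) = (-175 + sqrt(26))*(-35) = 6125 - 35*sqrt(26)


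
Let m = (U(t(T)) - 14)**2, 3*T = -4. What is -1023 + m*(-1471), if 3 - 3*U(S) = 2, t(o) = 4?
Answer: -2481958/9 ≈ -2.7577e+5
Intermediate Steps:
T = -4/3 (T = (1/3)*(-4) = -4/3 ≈ -1.3333)
U(S) = 1/3 (U(S) = 1 - 1/3*2 = 1 - 2/3 = 1/3)
m = 1681/9 (m = (1/3 - 14)**2 = (-41/3)**2 = 1681/9 ≈ 186.78)
-1023 + m*(-1471) = -1023 + (1681/9)*(-1471) = -1023 - 2472751/9 = -2481958/9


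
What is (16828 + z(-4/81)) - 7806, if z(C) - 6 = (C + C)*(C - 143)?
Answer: 59325404/6561 ≈ 9042.1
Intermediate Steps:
z(C) = 6 + 2*C*(-143 + C) (z(C) = 6 + (C + C)*(C - 143) = 6 + (2*C)*(-143 + C) = 6 + 2*C*(-143 + C))
(16828 + z(-4/81)) - 7806 = (16828 + (6 - (-1144)/81 + 2*(-4/81)²)) - 7806 = (16828 + (6 - (-1144)/81 + 2*(-4*1/81)²)) - 7806 = (16828 + (6 - 286*(-4/81) + 2*(-4/81)²)) - 7806 = (16828 + (6 + 1144/81 + 2*(16/6561))) - 7806 = (16828 + (6 + 1144/81 + 32/6561)) - 7806 = (16828 + 132062/6561) - 7806 = 110540570/6561 - 7806 = 59325404/6561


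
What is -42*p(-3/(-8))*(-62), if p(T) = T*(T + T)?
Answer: 5859/8 ≈ 732.38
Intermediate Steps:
p(T) = 2*T**2 (p(T) = T*(2*T) = 2*T**2)
-42*p(-3/(-8))*(-62) = -84*(-3/(-8))**2*(-62) = -84*(-3*(-1/8))**2*(-62) = -84*(3/8)**2*(-62) = -84*9/64*(-62) = -42*9/32*(-62) = -189/16*(-62) = 5859/8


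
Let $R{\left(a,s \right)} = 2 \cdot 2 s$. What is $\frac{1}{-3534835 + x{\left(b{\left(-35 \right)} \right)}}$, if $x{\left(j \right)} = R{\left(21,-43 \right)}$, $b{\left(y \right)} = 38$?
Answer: $- \frac{1}{3535007} \approx -2.8288 \cdot 10^{-7}$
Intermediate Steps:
$R{\left(a,s \right)} = 4 s$
$x{\left(j \right)} = -172$ ($x{\left(j \right)} = 4 \left(-43\right) = -172$)
$\frac{1}{-3534835 + x{\left(b{\left(-35 \right)} \right)}} = \frac{1}{-3534835 - 172} = \frac{1}{-3535007} = - \frac{1}{3535007}$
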